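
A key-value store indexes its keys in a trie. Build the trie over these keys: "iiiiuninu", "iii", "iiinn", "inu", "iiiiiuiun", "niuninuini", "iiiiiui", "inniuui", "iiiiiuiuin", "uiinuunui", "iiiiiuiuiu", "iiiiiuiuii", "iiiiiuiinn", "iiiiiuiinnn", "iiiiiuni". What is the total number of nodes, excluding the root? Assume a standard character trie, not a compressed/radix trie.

Count nodes per top-level branch (shared prefixes stored once):
  'i'-branch (iii, iiiiiui, iiiiiuiinn, iiiiiuiinnn, iiiiiuiuii, iiiiiuiuin, iiiiiuiuiu, iiiiiuiun, iiiiiuni, iiiiuninu, iiinn, inniuui, inu): 33 nodes
  'n'-branch (niuninuini): 10 nodes
  'u'-branch (uiinuunui): 9 nodes
Sum: 52

52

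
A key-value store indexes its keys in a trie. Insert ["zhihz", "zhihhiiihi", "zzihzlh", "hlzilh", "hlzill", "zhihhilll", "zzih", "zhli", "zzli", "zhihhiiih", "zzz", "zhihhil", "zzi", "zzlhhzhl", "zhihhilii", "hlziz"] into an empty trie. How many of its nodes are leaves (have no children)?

Leaves are exactly the stored words that no other stored word extends.
Those words: "hlzilh", "hlzill", "hlziz", "zhihhiiihi", "zhihhilii", "zhihhilll", "zhihz", "zhli", "zzihzlh", "zzlhhzhl", "zzli", "zzz"
Leaf count: 12

12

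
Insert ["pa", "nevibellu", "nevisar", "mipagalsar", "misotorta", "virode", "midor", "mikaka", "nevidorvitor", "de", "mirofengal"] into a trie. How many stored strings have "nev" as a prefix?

Filter for entries beginning with "nev":
Matches: "nevibellu", "nevidorvitor", "nevisar"
Count: 3

3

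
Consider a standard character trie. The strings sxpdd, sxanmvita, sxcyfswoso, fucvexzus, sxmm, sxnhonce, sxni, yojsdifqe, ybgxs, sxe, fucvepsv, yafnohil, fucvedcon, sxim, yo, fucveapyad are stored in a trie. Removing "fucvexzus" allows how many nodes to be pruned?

4

Walk "fucvexzus" from the leaf back toward the root, removing each node that no remaining word uses.
The suffix "xzus" (4 nodes) is used only by "fucvexzus"; the node for "fucve" still has the child "p", so pruning stops there.
Nodes removed: 4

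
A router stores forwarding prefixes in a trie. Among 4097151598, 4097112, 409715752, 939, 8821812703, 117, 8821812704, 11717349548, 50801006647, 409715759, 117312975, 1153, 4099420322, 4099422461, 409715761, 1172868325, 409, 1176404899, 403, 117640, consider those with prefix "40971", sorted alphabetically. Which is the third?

Filter for "40971…" and sort: "4097112", "4097151598", "409715752", "409715759", "409715761"
The 3rd is 409715752.

409715752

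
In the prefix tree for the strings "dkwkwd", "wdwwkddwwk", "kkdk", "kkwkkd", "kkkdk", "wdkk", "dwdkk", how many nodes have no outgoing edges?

7

Leaves are exactly the stored words that no other stored word extends.
Those words: "dkwkwd", "dwdkk", "kkdk", "kkkdk", "kkwkkd", "wdkk", "wdwwkddwwk"
Leaf count: 7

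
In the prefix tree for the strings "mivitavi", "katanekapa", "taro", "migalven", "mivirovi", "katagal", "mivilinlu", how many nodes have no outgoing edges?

7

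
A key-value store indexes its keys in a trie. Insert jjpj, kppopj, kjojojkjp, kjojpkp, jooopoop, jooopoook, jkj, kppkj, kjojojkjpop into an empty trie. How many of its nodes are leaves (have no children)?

A leaf is a node with no children — equivalently, the end of a word that is not a proper prefix of any other stored word.
Those words: "jjpj", "jkj", "jooopoook", "jooopoop", "kjojojkjpop", "kjojpkp", "kppkj", "kppopj"
Leaf count: 8

8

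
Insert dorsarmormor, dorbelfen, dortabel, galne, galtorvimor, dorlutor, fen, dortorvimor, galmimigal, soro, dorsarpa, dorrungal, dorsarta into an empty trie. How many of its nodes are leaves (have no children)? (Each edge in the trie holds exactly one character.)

Leaves are exactly the stored words that no other stored word extends.
Those words: "dorbelfen", "dorlutor", "dorrungal", "dorsarmormor", "dorsarpa", "dorsarta", "dortabel", "dortorvimor", "fen", "galmimigal", "galne", "galtorvimor", "soro"
Leaf count: 13

13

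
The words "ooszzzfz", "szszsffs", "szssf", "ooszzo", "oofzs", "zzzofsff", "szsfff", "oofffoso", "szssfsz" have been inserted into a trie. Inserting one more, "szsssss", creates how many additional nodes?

"szss" is already a path in the trie; the remaining "sss" must be added.
Each of the 3 remaining characters creates one node.

3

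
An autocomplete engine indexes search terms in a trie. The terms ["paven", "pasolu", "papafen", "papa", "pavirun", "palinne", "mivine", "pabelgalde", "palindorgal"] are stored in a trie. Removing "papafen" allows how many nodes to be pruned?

3

Walk "papafen" from the leaf back toward the root, removing each node that no remaining word uses.
The suffix "fen" (3 nodes) is used only by "papafen"; "papa" is itself a stored word, so pruning stops there.
Nodes removed: 3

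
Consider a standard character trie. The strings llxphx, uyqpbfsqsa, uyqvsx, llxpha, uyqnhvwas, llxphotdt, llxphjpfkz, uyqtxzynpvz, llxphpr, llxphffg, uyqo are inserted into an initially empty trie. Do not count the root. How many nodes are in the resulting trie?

Count nodes per top-level branch (shared prefixes stored once):
  'l'-branch (llxpha, llxphffg, llxphjpfkz, llxphotdt, llxphpr, llxphx): 21 nodes
  'u'-branch (uyqnhvwas, uyqo, uyqpbfsqsa, uyqtxzynpvz, uyqvsx): 28 nodes
Sum: 49

49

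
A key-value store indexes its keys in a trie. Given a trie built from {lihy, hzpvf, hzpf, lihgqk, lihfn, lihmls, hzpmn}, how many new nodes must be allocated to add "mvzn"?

"mvzn" shares no prefix with any stored word, so all 4 characters open new nodes.
4 − 0 = 4 new nodes.

4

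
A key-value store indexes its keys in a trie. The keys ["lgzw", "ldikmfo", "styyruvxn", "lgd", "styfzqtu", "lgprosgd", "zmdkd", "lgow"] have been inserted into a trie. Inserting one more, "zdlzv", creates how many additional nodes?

4

Walking "zdlzv" from the root, the first 1 characters ("z") follow existing edges; "d" is the first miss.
Each of the 4 remaining characters creates one node.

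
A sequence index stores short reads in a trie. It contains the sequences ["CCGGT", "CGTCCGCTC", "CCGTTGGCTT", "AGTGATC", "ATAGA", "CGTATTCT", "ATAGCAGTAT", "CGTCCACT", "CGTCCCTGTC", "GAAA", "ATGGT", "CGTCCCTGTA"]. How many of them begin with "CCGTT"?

1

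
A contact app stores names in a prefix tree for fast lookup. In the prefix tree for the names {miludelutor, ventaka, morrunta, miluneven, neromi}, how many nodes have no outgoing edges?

5

Leaves are exactly the stored words that no other stored word extends.
Those words: "miludelutor", "miluneven", "morrunta", "neromi", "ventaka"
Leaf count: 5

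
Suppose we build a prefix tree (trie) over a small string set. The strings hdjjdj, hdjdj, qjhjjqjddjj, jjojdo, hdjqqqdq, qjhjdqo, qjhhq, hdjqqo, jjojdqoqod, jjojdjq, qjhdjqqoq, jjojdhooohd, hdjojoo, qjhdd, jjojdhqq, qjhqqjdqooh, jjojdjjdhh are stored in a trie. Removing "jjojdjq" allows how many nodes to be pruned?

After clearing the end-marker at "jjojdjq", prune upward until reaching a node still needed by another word.
The suffix "q" (1 node) is used only by "jjojdjq"; the node for "jjojdj" still has the child "j", so pruning stops there.
Nodes removed: 1

1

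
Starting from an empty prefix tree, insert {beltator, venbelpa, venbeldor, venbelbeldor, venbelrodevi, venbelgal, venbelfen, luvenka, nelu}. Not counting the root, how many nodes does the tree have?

48

Insert word by word; a character creates a node only if that edge doesn't already exist:
  "beltator" → 8 new (b, e, l, t, a, t, o, r)
  "venbelpa" → 8 new (v, e, n, b, e, l, p, a)
  "venbeldor" → prefix "venbel" already present; 3 new (d, o, r)
  "venbelbeldor" → prefix "venbel" already present; 6 new (b, e, l, d, o, r)
  "venbelrodevi" → prefix "venbel" already present; 6 new (r, o, d, e, v, i)
  "venbelgal" → prefix "venbel" already present; 3 new (g, a, l)
  "venbelfen" → prefix "venbel" already present; 3 new (f, e, n)
  "luvenka" → 7 new (l, u, v, e, n, k, a)
  "nelu" → 4 new (n, e, l, u)
Total nodes = 8 + 8 + 3 + 6 + 6 + 3 + 3 + 7 + 4 = 48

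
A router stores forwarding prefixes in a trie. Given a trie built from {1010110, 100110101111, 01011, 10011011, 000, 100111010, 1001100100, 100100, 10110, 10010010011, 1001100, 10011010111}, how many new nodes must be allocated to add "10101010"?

3

Walking "10101010" from the root, the first 5 characters ("10101") follow existing edges; "0" is the first miss.
Each of the 3 remaining characters creates one node.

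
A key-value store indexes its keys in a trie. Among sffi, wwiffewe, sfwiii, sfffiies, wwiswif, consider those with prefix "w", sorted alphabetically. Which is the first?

wwiffewe

DFS of the "w" subtree visits, in order: "wwiffewe", "wwiswif"
Position 1: wwiffewe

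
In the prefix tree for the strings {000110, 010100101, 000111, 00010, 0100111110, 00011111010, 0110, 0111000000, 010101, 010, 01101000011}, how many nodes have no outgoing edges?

8

Leaves are exactly the stored words that no other stored word extends.
Those words: "00010", "000110", "00011111010", "0100111110", "010100101", "010101", "01101000011", "0111000000"
Leaf count: 8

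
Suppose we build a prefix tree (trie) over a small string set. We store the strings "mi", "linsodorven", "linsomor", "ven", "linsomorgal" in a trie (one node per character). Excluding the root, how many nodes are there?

22

Trie structure (* marks end of a word):
(root)
├─ l
│  └─ i
│     └─ n
│        └─ s
│           └─ o
│              ├─ d
│              │  └─ o
│              │     └─ r
│              │        └─ v
│              │           └─ e
│              │              └─ n *
│              └─ m
│                 └─ o
│                    └─ r *
│                       └─ g
│                          └─ a
│                             └─ l *
├─ m
│  └─ i *
└─ v
   └─ e
      └─ n *
Counting every labelled node above: 22.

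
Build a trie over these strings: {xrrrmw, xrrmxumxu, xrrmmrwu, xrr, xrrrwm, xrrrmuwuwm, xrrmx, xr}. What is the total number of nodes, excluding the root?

23

Trace insertions, counting only characters that open a new branch:
  "xrrrmw" → 6 new (x, r, r, r, m, w)
  "xrrmxumxu" → prefix "xrr" already present; 6 new (m, x, u, m, x, u)
  "xrrmmrwu" → prefix "xrrm" already present; 4 new (m, r, w, u)
  "xrr" → prefix "xrr" already present; 0 new (none)
  "xrrrwm" → prefix "xrrr" already present; 2 new (w, m)
  "xrrrmuwuwm" → prefix "xrrrm" already present; 5 new (u, w, u, w, m)
  "xrrmx" → prefix "xrrmx" already present; 0 new (none)
  "xr" → prefix "xr" already present; 0 new (none)
Total nodes = 6 + 6 + 4 + 0 + 2 + 5 + 0 + 0 = 23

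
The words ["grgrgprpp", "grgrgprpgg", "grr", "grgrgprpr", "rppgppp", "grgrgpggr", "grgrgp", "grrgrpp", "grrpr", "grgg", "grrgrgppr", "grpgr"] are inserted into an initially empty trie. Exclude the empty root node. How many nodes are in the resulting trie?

Trace insertions, counting only characters that open a new branch:
  "grgrgprpp" → 9 new (g, r, g, r, g, p, r, p, p)
  "grgrgprpgg" → prefix "grgrgprp" already present; 2 new (g, g)
  "grr" → prefix "gr" already present; 1 new (r)
  "grgrgprpr" → prefix "grgrgprp" already present; 1 new (r)
  "rppgppp" → 7 new (r, p, p, g, p, p, p)
  "grgrgpggr" → prefix "grgrgp" already present; 3 new (g, g, r)
  "grgrgp" → prefix "grgrgp" already present; 0 new (none)
  "grrgrpp" → prefix "grr" already present; 4 new (g, r, p, p)
  "grrpr" → prefix "grr" already present; 2 new (p, r)
  "grgg" → prefix "grg" already present; 1 new (g)
  "grrgrgppr" → prefix "grrgr" already present; 4 new (g, p, p, r)
  "grpgr" → prefix "gr" already present; 3 new (p, g, r)
Total nodes = 9 + 2 + 1 + 1 + 7 + 3 + 0 + 4 + 2 + 1 + 4 + 3 = 37

37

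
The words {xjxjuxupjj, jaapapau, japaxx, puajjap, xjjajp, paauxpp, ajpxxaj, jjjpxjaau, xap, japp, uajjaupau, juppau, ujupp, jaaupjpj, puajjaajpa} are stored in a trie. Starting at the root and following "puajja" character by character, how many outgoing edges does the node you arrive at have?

The children of the "puajja" node are the distinct next characters among strings starting with "puajja".
Characters that immediately follow "puajja" among the stored strings: {a, p}.
That node has 2 child edges.

2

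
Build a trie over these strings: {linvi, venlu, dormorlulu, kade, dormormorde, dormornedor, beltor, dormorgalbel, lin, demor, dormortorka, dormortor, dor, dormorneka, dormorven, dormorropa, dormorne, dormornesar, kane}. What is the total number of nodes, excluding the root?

For each word, the new-node count is its length minus the longest prefix already in the trie:
  "linvi" → 5 new (l, i, n, v, i)
  "venlu" → 5 new (v, e, n, l, u)
  "dormorlulu" → 10 new (d, o, r, m, o, r, l, u, l, u)
  "kade" → 4 new (k, a, d, e)
  "dormormorde" → prefix "dormor" already present; 5 new (m, o, r, d, e)
  "dormornedor" → prefix "dormor" already present; 5 new (n, e, d, o, r)
  "beltor" → 6 new (b, e, l, t, o, r)
  "dormorgalbel" → prefix "dormor" already present; 6 new (g, a, l, b, e, l)
  "lin" → prefix "lin" already present; 0 new (none)
  "demor" → prefix "d" already present; 4 new (e, m, o, r)
  "dormortorka" → prefix "dormor" already present; 5 new (t, o, r, k, a)
  "dormortor" → prefix "dormortor" already present; 0 new (none)
  "dor" → prefix "dor" already present; 0 new (none)
  "dormorneka" → prefix "dormorne" already present; 2 new (k, a)
  "dormorven" → prefix "dormor" already present; 3 new (v, e, n)
  "dormorropa" → prefix "dormor" already present; 4 new (r, o, p, a)
  "dormorne" → prefix "dormorne" already present; 0 new (none)
  "dormornesar" → prefix "dormorne" already present; 3 new (s, a, r)
  "kane" → prefix "ka" already present; 2 new (n, e)
Total nodes = 5 + 5 + 10 + 4 + 5 + 5 + 6 + 6 + 0 + 4 + 5 + 0 + 0 + 2 + 3 + 4 + 0 + 3 + 2 = 69

69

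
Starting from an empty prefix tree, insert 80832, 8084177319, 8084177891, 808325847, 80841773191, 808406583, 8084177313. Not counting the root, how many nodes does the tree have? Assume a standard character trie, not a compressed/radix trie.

Trie structure (* marks end of a word):
(root)
└─ 8
   └─ 0
      └─ 8
         ├─ 3
         │  └─ 2 *
         │     └─ 5
         │        └─ 8
         │           └─ 4
         │              └─ 7 *
         └─ 4
            ├─ 0
            │  └─ 6
            │     └─ 5
            │        └─ 8
            │           └─ 3 *
            └─ 1
               └─ 7
                  └─ 7
                     ├─ 3
                     │  └─ 1
                     │     ├─ 3 *
                     │     └─ 9 *
                     │        └─ 1 *
                     └─ 8
                        └─ 9
                           └─ 1 *
Counting every labelled node above: 26.

26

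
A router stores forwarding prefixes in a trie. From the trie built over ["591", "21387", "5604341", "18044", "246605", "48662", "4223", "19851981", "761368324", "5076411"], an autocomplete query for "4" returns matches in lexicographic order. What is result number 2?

48662

Words with prefix "4", in lexicographic order: "4223", "48662"
Position 2: 48662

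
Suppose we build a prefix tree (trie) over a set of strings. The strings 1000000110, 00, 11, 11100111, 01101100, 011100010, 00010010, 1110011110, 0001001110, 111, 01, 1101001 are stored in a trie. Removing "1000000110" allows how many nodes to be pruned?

9

Walk "1000000110" from the leaf back toward the root, removing each node that no remaining word uses.
The suffix "000000110" (9 nodes) is used only by "1000000110"; the node for "1" still has the child "1", so pruning stops there.
Nodes removed: 9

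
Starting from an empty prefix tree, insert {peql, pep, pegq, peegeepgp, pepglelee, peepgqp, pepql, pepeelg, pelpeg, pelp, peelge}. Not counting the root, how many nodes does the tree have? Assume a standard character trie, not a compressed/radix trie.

Count nodes per top-level branch (shared prefixes stored once):
  'p'-branch (peegeepgp, peelge, peepgqp, pegq, pelp, pelpeg, pep, pepeelg, pepglelee, pepql, peql): 37 nodes
Sum: 37

37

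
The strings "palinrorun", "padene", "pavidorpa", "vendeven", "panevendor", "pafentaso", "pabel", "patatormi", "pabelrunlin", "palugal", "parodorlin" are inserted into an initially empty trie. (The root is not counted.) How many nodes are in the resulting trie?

72

Trace insertions, counting only characters that open a new branch:
  "palinrorun" → 10 new (p, a, l, i, n, r, o, r, u, n)
  "padene" → prefix "pa" already present; 4 new (d, e, n, e)
  "pavidorpa" → prefix "pa" already present; 7 new (v, i, d, o, r, p, a)
  "vendeven" → 8 new (v, e, n, d, e, v, e, n)
  "panevendor" → prefix "pa" already present; 8 new (n, e, v, e, n, d, o, r)
  "pafentaso" → prefix "pa" already present; 7 new (f, e, n, t, a, s, o)
  "pabel" → prefix "pa" already present; 3 new (b, e, l)
  "patatormi" → prefix "pa" already present; 7 new (t, a, t, o, r, m, i)
  "pabelrunlin" → prefix "pabel" already present; 6 new (r, u, n, l, i, n)
  "palugal" → prefix "pal" already present; 4 new (u, g, a, l)
  "parodorlin" → prefix "pa" already present; 8 new (r, o, d, o, r, l, i, n)
Total nodes = 10 + 4 + 7 + 8 + 8 + 7 + 3 + 7 + 6 + 4 + 8 = 72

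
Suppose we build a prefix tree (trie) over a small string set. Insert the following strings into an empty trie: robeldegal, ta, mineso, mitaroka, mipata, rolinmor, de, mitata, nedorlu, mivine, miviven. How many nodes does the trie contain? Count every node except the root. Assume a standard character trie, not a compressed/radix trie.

52

Insert word by word; a character creates a node only if that edge doesn't already exist:
  "robeldegal" → 10 new (r, o, b, e, l, d, e, g, a, l)
  "ta" → 2 new (t, a)
  "mineso" → 6 new (m, i, n, e, s, o)
  "mitaroka" → prefix "mi" already present; 6 new (t, a, r, o, k, a)
  "mipata" → prefix "mi" already present; 4 new (p, a, t, a)
  "rolinmor" → prefix "ro" already present; 6 new (l, i, n, m, o, r)
  "de" → 2 new (d, e)
  "mitata" → prefix "mita" already present; 2 new (t, a)
  "nedorlu" → 7 new (n, e, d, o, r, l, u)
  "mivine" → prefix "mi" already present; 4 new (v, i, n, e)
  "miviven" → prefix "mivi" already present; 3 new (v, e, n)
Total nodes = 10 + 2 + 6 + 6 + 4 + 6 + 2 + 2 + 7 + 4 + 3 = 52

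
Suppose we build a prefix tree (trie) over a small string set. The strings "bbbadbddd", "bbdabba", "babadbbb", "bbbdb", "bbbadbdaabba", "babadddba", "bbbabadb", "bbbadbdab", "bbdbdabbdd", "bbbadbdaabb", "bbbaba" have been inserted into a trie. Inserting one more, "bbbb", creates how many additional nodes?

"bbb" is already a path in the trie; the remaining "b" must be added.
New nodes needed: |"bbbb"| − 3 = 4 − 3 = 1.

1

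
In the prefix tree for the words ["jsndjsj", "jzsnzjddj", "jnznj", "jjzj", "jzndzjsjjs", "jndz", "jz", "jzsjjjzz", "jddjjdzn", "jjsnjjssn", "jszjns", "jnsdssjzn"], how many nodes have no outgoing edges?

11

Leaves are exactly the stored words that no other stored word extends.
Those words: "jddjjdzn", "jjsnjjssn", "jjzj", "jndz", "jnsdssjzn", "jnznj", "jsndjsj", "jszjns", "jzndzjsjjs", "jzsjjjzz", "jzsnzjddj"
Leaf count: 11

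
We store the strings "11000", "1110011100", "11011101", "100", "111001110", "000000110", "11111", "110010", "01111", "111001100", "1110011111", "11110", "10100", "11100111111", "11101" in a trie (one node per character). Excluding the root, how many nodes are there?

47

For each word, the new-node count is its length minus the longest prefix already in the trie:
  "11000" → 5 new (1, 1, 0, 0, 0)
  "1110011100" → prefix "11" already present; 8 new (1, 0, 0, 1, 1, 1, 0, 0)
  "11011101" → prefix "110" already present; 5 new (1, 1, 1, 0, 1)
  "100" → prefix "1" already present; 2 new (0, 0)
  "111001110" → prefix "111001110" already present; 0 new (none)
  "000000110" → 9 new (0, 0, 0, 0, 0, 0, 1, 1, 0)
  "11111" → prefix "111" already present; 2 new (1, 1)
  "110010" → prefix "1100" already present; 2 new (1, 0)
  "01111" → prefix "0" already present; 4 new (1, 1, 1, 1)
  "111001100" → prefix "1110011" already present; 2 new (0, 0)
  "1110011111" → prefix "11100111" already present; 2 new (1, 1)
  "11110" → prefix "1111" already present; 1 new (0)
  "10100" → prefix "10" already present; 3 new (1, 0, 0)
  "11100111111" → prefix "1110011111" already present; 1 new (1)
  "11101" → prefix "1110" already present; 1 new (1)
Total nodes = 5 + 8 + 5 + 2 + 0 + 9 + 2 + 2 + 4 + 2 + 2 + 1 + 3 + 1 + 1 = 47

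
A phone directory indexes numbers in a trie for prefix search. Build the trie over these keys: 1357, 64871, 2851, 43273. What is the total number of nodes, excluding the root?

For each word, the new-node count is its length minus the longest prefix already in the trie:
  "1357" → 4 new (1, 3, 5, 7)
  "64871" → 5 new (6, 4, 8, 7, 1)
  "2851" → 4 new (2, 8, 5, 1)
  "43273" → 5 new (4, 3, 2, 7, 3)
Total nodes = 4 + 5 + 4 + 5 = 18

18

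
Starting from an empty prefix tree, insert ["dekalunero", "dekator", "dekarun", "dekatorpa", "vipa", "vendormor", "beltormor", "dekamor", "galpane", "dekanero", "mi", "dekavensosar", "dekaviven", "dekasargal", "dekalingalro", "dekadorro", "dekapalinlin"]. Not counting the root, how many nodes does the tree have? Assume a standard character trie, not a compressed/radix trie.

Count nodes per top-level branch (shared prefixes stored once):
  'b'-branch (beltormor): 9 nodes
  'd'-branch (dekadorro, dekalingalro, dekalunero, dekamor, dekanero, dekapalinlin, dekarun, dekasargal, dekator, dekatorpa, dekavensosar, dekaviven): 63 nodes
  'g'-branch (galpane): 7 nodes
  'm'-branch (mi): 2 nodes
  'v'-branch (vendormor, vipa): 12 nodes
Sum: 93

93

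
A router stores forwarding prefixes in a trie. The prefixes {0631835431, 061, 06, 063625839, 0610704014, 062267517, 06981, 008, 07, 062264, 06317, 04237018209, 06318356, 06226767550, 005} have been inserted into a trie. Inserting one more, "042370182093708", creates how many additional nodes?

4

Walking "042370182093708" from the root, the first 11 characters ("04237018209") follow existing edges; "3" is the first miss.
Each of the 4 remaining characters creates one node.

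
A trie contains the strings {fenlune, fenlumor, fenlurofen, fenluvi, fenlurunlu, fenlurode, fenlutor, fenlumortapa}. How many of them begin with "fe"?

Filter for entries beginning with "fe":
Matches: "fenlumor", "fenlumortapa", "fenlune", "fenlurode", "fenlurofen", "fenlurunlu", "fenlutor", "fenluvi"
Count: 8

8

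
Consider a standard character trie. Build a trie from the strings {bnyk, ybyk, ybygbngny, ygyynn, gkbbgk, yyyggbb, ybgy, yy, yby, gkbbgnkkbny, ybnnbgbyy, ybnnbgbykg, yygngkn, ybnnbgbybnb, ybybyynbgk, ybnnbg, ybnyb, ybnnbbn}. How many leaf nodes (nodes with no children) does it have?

15

A leaf is a node with no children — equivalently, the end of a word that is not a proper prefix of any other stored word.
Those words: "bnyk", "gkbbgk", "gkbbgnkkbny", "ybgy", "ybnnbbn", "ybnnbgbybnb", "ybnnbgbykg", "ybnnbgbyy", "ybnyb", "ybybyynbgk", "ybygbngny", "ybyk", "ygyynn", "yygngkn", "yyyggbb"
Leaf count: 15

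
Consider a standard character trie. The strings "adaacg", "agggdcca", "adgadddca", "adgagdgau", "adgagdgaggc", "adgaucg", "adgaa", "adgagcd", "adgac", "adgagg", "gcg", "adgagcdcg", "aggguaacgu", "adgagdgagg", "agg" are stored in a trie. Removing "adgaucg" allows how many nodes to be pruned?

3

After clearing the end-marker at "adgaucg", prune upward until reaching a node still needed by another word.
The suffix "ucg" (3 nodes) is used only by "adgaucg"; the node for "adga" still has the child "d", so pruning stops there.
Nodes removed: 3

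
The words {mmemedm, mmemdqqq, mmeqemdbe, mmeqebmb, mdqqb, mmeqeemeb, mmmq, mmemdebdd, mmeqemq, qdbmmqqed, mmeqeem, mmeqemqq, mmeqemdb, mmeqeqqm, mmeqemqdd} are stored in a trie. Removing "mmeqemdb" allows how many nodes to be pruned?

A node on "mmeqemdb"'s path can go only if nothing else ends at it or branches off below it.
Every node on "mmeqemdb" is still needed (e.g. by "mmeqemdbe"), so nothing is freed.
Nodes removed: 0

0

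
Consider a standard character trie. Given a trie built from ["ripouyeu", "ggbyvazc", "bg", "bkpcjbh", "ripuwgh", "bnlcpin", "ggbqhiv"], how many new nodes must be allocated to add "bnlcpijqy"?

3

Walking "bnlcpijqy" from the root, the first 6 characters ("bnlcpi") follow existing edges; "j" is the first miss.
So 9 − 6 = 3 new nodes.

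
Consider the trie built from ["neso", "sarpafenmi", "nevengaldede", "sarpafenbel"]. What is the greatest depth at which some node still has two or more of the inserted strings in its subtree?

Look for the deepest trie node that still has at least two words in its subtree.
e.g. "sarpafenbel" and "sarpafenmi" share the prefix "sarpafen" of length 8; no pair shares a longer one.
Longest shared-prefix length: 8

8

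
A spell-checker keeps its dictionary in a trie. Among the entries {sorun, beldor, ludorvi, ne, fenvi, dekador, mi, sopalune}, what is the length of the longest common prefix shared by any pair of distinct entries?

2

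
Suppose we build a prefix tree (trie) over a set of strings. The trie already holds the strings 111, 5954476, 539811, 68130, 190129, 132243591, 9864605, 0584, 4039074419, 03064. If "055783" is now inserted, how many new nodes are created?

The longest prefix of "055783" already in the trie is "05" (length 2).
Each of the 4 remaining characters creates one node.

4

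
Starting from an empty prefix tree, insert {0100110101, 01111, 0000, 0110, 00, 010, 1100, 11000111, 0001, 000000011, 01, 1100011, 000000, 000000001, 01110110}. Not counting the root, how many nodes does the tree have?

Insert word by word; a character creates a node only if that edge doesn't already exist:
  "0100110101" → 10 new (0, 1, 0, 0, 1, 1, 0, 1, 0, 1)
  "01111" → prefix "01" already present; 3 new (1, 1, 1)
  "0000" → prefix "0" already present; 3 new (0, 0, 0)
  "0110" → prefix "011" already present; 1 new (0)
  "00" → prefix "00" already present; 0 new (none)
  "010" → prefix "010" already present; 0 new (none)
  "1100" → 4 new (1, 1, 0, 0)
  "11000111" → prefix "1100" already present; 4 new (0, 1, 1, 1)
  "0001" → prefix "000" already present; 1 new (1)
  "000000011" → prefix "0000" already present; 5 new (0, 0, 0, 1, 1)
  "01" → prefix "01" already present; 0 new (none)
  "1100011" → prefix "1100011" already present; 0 new (none)
  "000000" → prefix "000000" already present; 0 new (none)
  "000000001" → prefix "0000000" already present; 2 new (0, 1)
  "01110110" → prefix "0111" already present; 4 new (0, 1, 1, 0)
Total nodes = 10 + 3 + 3 + 1 + 0 + 0 + 4 + 4 + 1 + 5 + 0 + 0 + 0 + 2 + 4 = 37

37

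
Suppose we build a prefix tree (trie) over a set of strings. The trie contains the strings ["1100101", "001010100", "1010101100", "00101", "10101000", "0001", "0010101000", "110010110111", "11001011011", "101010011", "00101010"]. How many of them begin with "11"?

Filter for entries beginning with "11":
Matches: "1100101", "11001011011", "110010110111"
Count: 3

3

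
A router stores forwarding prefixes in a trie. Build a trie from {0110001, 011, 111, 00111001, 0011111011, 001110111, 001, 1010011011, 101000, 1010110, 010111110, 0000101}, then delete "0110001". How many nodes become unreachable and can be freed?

4

After clearing the end-marker at "0110001", prune upward until reaching a node still needed by another word.
The suffix "0001" (4 nodes) is used only by "0110001"; "011" is itself a stored word, so pruning stops there.
Nodes removed: 4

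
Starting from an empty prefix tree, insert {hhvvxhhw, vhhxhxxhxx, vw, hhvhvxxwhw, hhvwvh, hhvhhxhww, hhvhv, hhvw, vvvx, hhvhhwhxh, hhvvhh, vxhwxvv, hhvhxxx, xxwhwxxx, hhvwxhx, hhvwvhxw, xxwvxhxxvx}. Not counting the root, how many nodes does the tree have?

72

Insert word by word; a character creates a node only if that edge doesn't already exist:
  "hhvvxhhw" → 8 new (h, h, v, v, x, h, h, w)
  "vhhxhxxhxx" → 10 new (v, h, h, x, h, x, x, h, x, x)
  "vw" → prefix "v" already present; 1 new (w)
  "hhvhvxxwhw" → prefix "hhv" already present; 7 new (h, v, x, x, w, h, w)
  "hhvwvh" → prefix "hhv" already present; 3 new (w, v, h)
  "hhvhhxhww" → prefix "hhvh" already present; 5 new (h, x, h, w, w)
  "hhvhv" → prefix "hhvhv" already present; 0 new (none)
  "hhvw" → prefix "hhvw" already present; 0 new (none)
  "vvvx" → prefix "v" already present; 3 new (v, v, x)
  "hhvhhwhxh" → prefix "hhvhh" already present; 4 new (w, h, x, h)
  "hhvvhh" → prefix "hhvv" already present; 2 new (h, h)
  "vxhwxvv" → prefix "v" already present; 6 new (x, h, w, x, v, v)
  "hhvhxxx" → prefix "hhvh" already present; 3 new (x, x, x)
  "xxwhwxxx" → 8 new (x, x, w, h, w, x, x, x)
  "hhvwxhx" → prefix "hhvw" already present; 3 new (x, h, x)
  "hhvwvhxw" → prefix "hhvwvh" already present; 2 new (x, w)
  "xxwvxhxxvx" → prefix "xxw" already present; 7 new (v, x, h, x, x, v, x)
Total nodes = 8 + 10 + 1 + 7 + 3 + 5 + 0 + 0 + 3 + 4 + 2 + 6 + 3 + 8 + 3 + 2 + 7 = 72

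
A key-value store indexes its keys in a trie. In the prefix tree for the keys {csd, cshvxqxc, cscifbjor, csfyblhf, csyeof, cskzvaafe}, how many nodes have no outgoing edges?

6

A leaf is a node with no children — equivalently, the end of a word that is not a proper prefix of any other stored word.
Those words: "cscifbjor", "csd", "csfyblhf", "cshvxqxc", "cskzvaafe", "csyeof"
Leaf count: 6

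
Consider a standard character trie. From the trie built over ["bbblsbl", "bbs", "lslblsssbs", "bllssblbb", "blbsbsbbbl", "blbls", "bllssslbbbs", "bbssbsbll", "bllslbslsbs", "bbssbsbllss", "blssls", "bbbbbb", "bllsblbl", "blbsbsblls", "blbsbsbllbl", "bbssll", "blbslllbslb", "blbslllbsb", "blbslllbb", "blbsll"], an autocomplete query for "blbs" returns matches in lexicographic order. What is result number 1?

blbsbsbbbl

Filter for "blbs…" and sort: "blbsbsbbbl", "blbsbsbllbl", "blbsbsblls", "blbsll", "blbslllbb", "blbslllbsb", "blbslllbslb"
Position 1: blbsbsbbbl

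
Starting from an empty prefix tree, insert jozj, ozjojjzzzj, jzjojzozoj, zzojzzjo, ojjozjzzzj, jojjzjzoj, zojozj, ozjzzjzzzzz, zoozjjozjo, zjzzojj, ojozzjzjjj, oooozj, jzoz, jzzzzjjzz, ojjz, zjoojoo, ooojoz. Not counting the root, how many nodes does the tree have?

For each word, the new-node count is its length minus the longest prefix already in the trie:
  "jozj" → 4 new (j, o, z, j)
  "ozjojjzzzj" → 10 new (o, z, j, o, j, j, z, z, z, j)
  "jzjojzozoj" → prefix "j" already present; 9 new (z, j, o, j, z, o, z, o, j)
  "zzojzzjo" → 8 new (z, z, o, j, z, z, j, o)
  "ojjozjzzzj" → prefix "o" already present; 9 new (j, j, o, z, j, z, z, z, j)
  "jojjzjzoj" → prefix "jo" already present; 7 new (j, j, z, j, z, o, j)
  "zojozj" → prefix "z" already present; 5 new (o, j, o, z, j)
  "ozjzzjzzzzz" → prefix "ozj" already present; 8 new (z, z, j, z, z, z, z, z)
  "zoozjjozjo" → prefix "zo" already present; 8 new (o, z, j, j, o, z, j, o)
  "zjzzojj" → prefix "z" already present; 6 new (j, z, z, o, j, j)
  "ojozzjzjjj" → prefix "oj" already present; 8 new (o, z, z, j, z, j, j, j)
  "oooozj" → prefix "o" already present; 5 new (o, o, o, z, j)
  "jzoz" → prefix "jz" already present; 2 new (o, z)
  "jzzzzjjzz" → prefix "jz" already present; 7 new (z, z, z, j, j, z, z)
  "ojjz" → prefix "ojj" already present; 1 new (z)
  "zjoojoo" → prefix "zj" already present; 5 new (o, o, j, o, o)
  "ooojoz" → prefix "ooo" already present; 3 new (j, o, z)
Total nodes = 4 + 10 + 9 + 8 + 9 + 7 + 5 + 8 + 8 + 6 + 8 + 5 + 2 + 7 + 1 + 5 + 3 = 105

105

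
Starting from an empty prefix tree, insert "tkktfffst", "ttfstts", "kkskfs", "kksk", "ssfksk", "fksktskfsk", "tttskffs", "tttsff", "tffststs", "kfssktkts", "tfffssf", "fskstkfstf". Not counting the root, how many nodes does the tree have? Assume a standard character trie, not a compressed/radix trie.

73

Insert word by word; a character creates a node only if that edge doesn't already exist:
  "tkktfffst" → 9 new (t, k, k, t, f, f, f, s, t)
  "ttfstts" → prefix "t" already present; 6 new (t, f, s, t, t, s)
  "kkskfs" → 6 new (k, k, s, k, f, s)
  "kksk" → prefix "kksk" already present; 0 new (none)
  "ssfksk" → 6 new (s, s, f, k, s, k)
  "fksktskfsk" → 10 new (f, k, s, k, t, s, k, f, s, k)
  "tttskffs" → prefix "tt" already present; 6 new (t, s, k, f, f, s)
  "tttsff" → prefix "ttts" already present; 2 new (f, f)
  "tffststs" → prefix "t" already present; 7 new (f, f, s, t, s, t, s)
  "kfssktkts" → prefix "k" already present; 8 new (f, s, s, k, t, k, t, s)
  "tfffssf" → prefix "tff" already present; 4 new (f, s, s, f)
  "fskstkfstf" → prefix "f" already present; 9 new (s, k, s, t, k, f, s, t, f)
Total nodes = 9 + 6 + 6 + 0 + 6 + 10 + 6 + 2 + 7 + 8 + 4 + 9 = 73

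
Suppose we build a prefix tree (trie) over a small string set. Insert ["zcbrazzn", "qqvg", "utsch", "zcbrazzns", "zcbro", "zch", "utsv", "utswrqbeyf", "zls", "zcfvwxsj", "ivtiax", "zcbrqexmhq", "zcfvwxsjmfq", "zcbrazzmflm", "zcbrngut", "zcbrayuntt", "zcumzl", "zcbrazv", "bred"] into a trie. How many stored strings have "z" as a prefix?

Traverse to the node for "z", then collect every word in that subtree.
Words under "z": zcbrayuntt, zcbrazv, zcbrazzmflm, zcbrazzn, zcbrazzns, zcbrngut, zcbro, zcbrqexmhq, zcfvwxsj, zcfvwxsjmfq, zch, zcumzl, zls
Count: 13

13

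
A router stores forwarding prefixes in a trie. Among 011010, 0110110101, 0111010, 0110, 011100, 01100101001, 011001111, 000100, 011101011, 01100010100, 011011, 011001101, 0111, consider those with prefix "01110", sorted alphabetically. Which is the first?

Words with prefix "01110", in lexicographic order: "011100", "0111010", "011101011"
The 1st is 011100.

011100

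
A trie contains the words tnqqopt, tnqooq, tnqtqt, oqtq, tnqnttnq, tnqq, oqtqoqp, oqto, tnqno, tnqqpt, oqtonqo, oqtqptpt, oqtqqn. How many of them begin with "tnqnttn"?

Walk to "tnqnttn"; the words in its subtree are exactly those with that prefix.
Matches: "tnqnttnq"
Count: 1

1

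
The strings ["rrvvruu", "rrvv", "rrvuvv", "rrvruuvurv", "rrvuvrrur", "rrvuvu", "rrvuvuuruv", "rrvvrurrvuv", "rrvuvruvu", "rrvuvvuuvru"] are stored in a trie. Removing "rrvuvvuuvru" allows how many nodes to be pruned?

After clearing the end-marker at "rrvuvvuuvru", prune upward until reaching a node still needed by another word.
The suffix "uuvru" (5 nodes) is used only by "rrvuvvuuvru"; "rrvuvv" is itself a stored word, so pruning stops there.
Nodes removed: 5

5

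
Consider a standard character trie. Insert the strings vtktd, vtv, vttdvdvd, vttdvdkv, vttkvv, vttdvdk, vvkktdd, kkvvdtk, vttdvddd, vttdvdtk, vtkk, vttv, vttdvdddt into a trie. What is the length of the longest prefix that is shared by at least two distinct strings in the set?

8

Look for the deepest trie node that still has at least two words in its subtree.
"vttdvddd" and "vttdvdddt" agree on "vttdvddd" (8 characters) before diverging; nothing deeper is shared.
Longest shared-prefix length: 8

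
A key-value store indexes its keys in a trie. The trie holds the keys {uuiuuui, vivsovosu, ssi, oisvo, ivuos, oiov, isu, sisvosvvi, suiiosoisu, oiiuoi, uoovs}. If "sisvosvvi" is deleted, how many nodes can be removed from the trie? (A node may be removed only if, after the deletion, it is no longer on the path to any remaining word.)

8

After clearing the end-marker at "sisvosvvi", prune upward until reaching a node still needed by another word.
The suffix "isvosvvi" (8 nodes) is used only by "sisvosvvi"; the node for "s" still has the child "s", so pruning stops there.
Nodes removed: 8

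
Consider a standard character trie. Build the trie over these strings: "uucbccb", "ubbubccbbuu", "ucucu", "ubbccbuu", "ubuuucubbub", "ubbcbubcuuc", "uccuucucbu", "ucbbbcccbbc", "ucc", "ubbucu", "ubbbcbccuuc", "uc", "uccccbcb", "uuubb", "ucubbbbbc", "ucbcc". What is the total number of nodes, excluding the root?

85

Trace insertions, counting only characters that open a new branch:
  "uucbccb" → 7 new (u, u, c, b, c, c, b)
  "ubbubccbbuu" → prefix "u" already present; 10 new (b, b, u, b, c, c, b, b, u, u)
  "ucucu" → prefix "u" already present; 4 new (c, u, c, u)
  "ubbccbuu" → prefix "ubb" already present; 5 new (c, c, b, u, u)
  "ubuuucubbub" → prefix "ub" already present; 9 new (u, u, u, c, u, b, b, u, b)
  "ubbcbubcuuc" → prefix "ubbc" already present; 7 new (b, u, b, c, u, u, c)
  "uccuucucbu" → prefix "uc" already present; 8 new (c, u, u, c, u, c, b, u)
  "ucbbbcccbbc" → prefix "uc" already present; 9 new (b, b, b, c, c, c, b, b, c)
  "ucc" → prefix "ucc" already present; 0 new (none)
  "ubbucu" → prefix "ubbu" already present; 2 new (c, u)
  "ubbbcbccuuc" → prefix "ubb" already present; 8 new (b, c, b, c, c, u, u, c)
  "uc" → prefix "uc" already present; 0 new (none)
  "uccccbcb" → prefix "ucc" already present; 5 new (c, c, b, c, b)
  "uuubb" → prefix "uu" already present; 3 new (u, b, b)
  "ucubbbbbc" → prefix "ucu" already present; 6 new (b, b, b, b, b, c)
  "ucbcc" → prefix "ucb" already present; 2 new (c, c)
Total nodes = 7 + 10 + 4 + 5 + 9 + 7 + 8 + 9 + 0 + 2 + 8 + 0 + 5 + 3 + 6 + 2 = 85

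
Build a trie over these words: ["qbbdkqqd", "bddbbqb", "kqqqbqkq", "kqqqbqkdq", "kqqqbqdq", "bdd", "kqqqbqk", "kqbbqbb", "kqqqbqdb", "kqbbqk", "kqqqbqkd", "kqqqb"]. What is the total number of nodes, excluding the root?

34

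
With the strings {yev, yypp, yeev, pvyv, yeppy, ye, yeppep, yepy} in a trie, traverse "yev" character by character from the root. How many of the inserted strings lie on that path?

Traverse "yev" character by character; count nodes along the way that are marked as word ends.
Prefixes of the query that are stored words: "ye", "yev"
Count: 2

2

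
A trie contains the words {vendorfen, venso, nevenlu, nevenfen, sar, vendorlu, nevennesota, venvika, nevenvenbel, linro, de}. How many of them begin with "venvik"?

Walk to "venvik"; the words in its subtree are exactly those with that prefix.
Matches: "venvika"
Count: 1

1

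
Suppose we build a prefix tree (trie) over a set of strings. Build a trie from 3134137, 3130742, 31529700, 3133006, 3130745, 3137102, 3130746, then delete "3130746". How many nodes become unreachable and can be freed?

After clearing the end-marker at "3130746", prune upward until reaching a node still needed by another word.
The suffix "6" (1 node) is used only by "3130746"; the node for "313074" still has the child "2", so pruning stops there.
Nodes removed: 1

1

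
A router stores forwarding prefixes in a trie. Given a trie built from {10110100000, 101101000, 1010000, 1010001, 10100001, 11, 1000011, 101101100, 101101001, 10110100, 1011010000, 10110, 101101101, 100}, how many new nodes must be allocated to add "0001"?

4

"0001" shares no prefix with any stored word, so all 4 characters open new nodes.
4 − 0 = 4 new nodes.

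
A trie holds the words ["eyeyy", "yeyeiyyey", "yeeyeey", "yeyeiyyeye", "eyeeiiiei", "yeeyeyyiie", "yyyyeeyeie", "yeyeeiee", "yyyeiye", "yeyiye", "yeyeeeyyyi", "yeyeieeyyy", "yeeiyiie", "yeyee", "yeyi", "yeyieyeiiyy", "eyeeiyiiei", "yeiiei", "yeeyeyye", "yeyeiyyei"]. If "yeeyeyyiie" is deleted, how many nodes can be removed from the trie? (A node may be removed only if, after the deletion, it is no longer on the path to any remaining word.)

A node on "yeeyeyyiie"'s path can go only if nothing else ends at it or branches off below it.
The suffix "iie" (3 nodes) is used only by "yeeyeyyiie"; the node for "yeeyeyy" still has the child "e", so pruning stops there.
Nodes removed: 3

3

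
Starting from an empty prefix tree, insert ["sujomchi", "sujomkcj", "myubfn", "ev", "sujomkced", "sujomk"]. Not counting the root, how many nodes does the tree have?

21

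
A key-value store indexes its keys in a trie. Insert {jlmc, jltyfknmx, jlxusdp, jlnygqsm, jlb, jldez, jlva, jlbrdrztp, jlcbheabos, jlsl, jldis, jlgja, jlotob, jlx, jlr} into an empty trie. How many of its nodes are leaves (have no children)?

A leaf is a node with no children — equivalently, the end of a word that is not a proper prefix of any other stored word.
Those words: "jlbrdrztp", "jlcbheabos", "jldez", "jldis", "jlgja", "jlmc", "jlnygqsm", "jlotob", "jlr", "jlsl", "jltyfknmx", "jlva", "jlxusdp"
Leaf count: 13

13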